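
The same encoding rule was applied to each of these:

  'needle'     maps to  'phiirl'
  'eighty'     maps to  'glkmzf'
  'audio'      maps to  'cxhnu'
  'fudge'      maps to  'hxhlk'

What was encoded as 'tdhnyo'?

In needle: n→p is +2, e→h is +3, e→i is +4, d→i is +5 — the shift increases by 1 each position. Each letter shifts forward by (position + 2), i.e. 2, 3, 4, … — the shift grows by one for each successive letter.
Decoding tdhnyo: t−2=r, d−3=a, h−4=d, n−5=i, y−6=s, o−7=h.

radish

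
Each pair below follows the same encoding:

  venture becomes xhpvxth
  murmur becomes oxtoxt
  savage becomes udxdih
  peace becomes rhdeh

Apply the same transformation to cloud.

enrxf

Two shifts are in play — +3 for a/e/i/o/u, +2 for every other letter.
For cloud: c(cons)+2=e, l(cons)+2=n, o(vowel)+3=r, u(vowel)+3=x, d(cons)+2=f.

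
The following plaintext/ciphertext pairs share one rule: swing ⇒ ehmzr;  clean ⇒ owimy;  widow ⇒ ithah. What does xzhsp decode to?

Shifts by position in swing: pos 0: s→e (+12), pos 1: w→h (+11), pos 2: i→m (+4), pos 3: n→z (+12), pos 4: g→r (+11) — repeating every 3. A repeating key of period 3 is used — shifts +12, +11, +4 over and over.
Reversing it on xzhsp: x−12=l, z−11=o, h−4=d, s−12=g, p−11=e.

lodge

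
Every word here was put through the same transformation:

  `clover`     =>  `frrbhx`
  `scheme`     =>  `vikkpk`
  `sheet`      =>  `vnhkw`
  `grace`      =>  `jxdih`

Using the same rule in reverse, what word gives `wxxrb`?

Shifts by position in clover: pos 0: c→f (+3), pos 1: l→r (+6), pos 2: o→r (+3), pos 3: v→b (+6) — repeating every 2. The shifts repeat in a cycle of length 2: positions 0,1,… shift by +3, +6, then the pattern repeats.
Undoing it on wxxrb: w−3=t, x−6=r, x−3=u, r−6=l, b−3=y.

truly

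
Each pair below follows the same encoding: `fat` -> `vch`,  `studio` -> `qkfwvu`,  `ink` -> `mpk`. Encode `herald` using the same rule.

fnctgj

The output letters match the input read backwards, each shifted +2: fat reversed is taf. The word is reversed, then every letter is shifted forward by 2.
On herald: reverse → dlareh; then shift: d+2=f, l+2=n, a+2=c, r+2=t, e+2=g, h+2=j.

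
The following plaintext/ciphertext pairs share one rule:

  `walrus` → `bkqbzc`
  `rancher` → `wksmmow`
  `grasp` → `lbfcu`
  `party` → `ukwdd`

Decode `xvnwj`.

slime

Shifts by position in walrus: pos 0: w→b (+5), pos 1: a→k (+10), pos 2: l→q (+5), pos 3: r→b (+10) — repeating every 2. It's a Vigenère-style cipher with numeric key [5,10]: position i shifts by key[i mod 2].
Decoding xvnwj: x−5=s, v−10=l, n−5=i, w−10=m, j−5=e.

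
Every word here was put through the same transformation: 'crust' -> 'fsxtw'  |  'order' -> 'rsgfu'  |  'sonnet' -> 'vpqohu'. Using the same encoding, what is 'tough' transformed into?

Shifts by position in crust: pos 0: c→f (+3), pos 1: r→s (+1), pos 2: u→x (+3), pos 3: s→t (+1) — repeating every 2. It's a Vigenère-style cipher with numeric key [3,1]: position i shifts by key[i mod 2].
Applying it to tough: t+3=w, o+1=p, u+3=x, g+1=h, h+3=k.

wpxhk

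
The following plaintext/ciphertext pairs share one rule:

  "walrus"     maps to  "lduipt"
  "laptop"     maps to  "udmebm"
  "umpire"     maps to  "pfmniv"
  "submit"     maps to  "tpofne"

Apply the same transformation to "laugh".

This is an affine cipher: with a=0,…,z=25, each position x becomes (11x+3) mod 26.
On laugh: l(11)→11·11+3≡20=u; a(0)→11·0+3≡3=d; u(20)→11·20+3≡15=p; g(6)→11·6+3≡17=r; h(7)→11·7+3≡2=c (all mod 26).

udprc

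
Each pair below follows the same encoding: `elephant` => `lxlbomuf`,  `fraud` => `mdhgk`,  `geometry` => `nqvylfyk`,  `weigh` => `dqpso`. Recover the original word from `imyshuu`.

The shifts repeat in a cycle of length 2: positions 0,1,… shift by +7, +12, then the pattern repeats.
Reversing it on imyshuu: i−7=b, m−12=a, y−7=r, s−12=g, h−7=a, u−12=i, u−7=n.

bargain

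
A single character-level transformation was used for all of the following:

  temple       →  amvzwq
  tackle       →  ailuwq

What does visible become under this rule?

In temple: t→a is +7, e→m is +8, m→v is +9, p→z is +10 — the shift increases by 1 each position. Letter i (0-indexed) is shifted by i+7, so successive shifts are 7, 8, 9, ….
Applying it to visible: v+7=c, i+8=q, s+9=b, i+10=s, b+11=m, l+12=x, e+13=r.

cqbsmxr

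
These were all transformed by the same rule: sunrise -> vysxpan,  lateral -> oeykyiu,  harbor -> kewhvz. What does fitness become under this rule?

In sunrise: s→v is +3, u→y is +4, n→s is +5, r→x is +6 — the shift increases by 1 each position. Each letter shifts forward by (position + 3), i.e. 3, 4, 5, … — the shift grows by one for each successive letter.
Applying it to fitness: f+3=i, i+4=m, t+5=y, n+6=t, e+7=l, s+8=a, s+9=b.

imytlab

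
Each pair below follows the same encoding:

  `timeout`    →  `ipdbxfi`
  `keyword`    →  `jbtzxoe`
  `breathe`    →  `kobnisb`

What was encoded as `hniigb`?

t(19)→i(8) and i(8)→p(15) fit y≡23x+13 (mod 26); the inverse of 23 mod 26 is 17. Each letter's alphabet position (a=0..z=25) is mapped through 23·x+13 mod 26 — an affine cipher.
Reversing it on hniigb: h(7)→17·(7−13)≡2=c; n(13)→17·(13−13)≡0=a; i(8)→17·(8−13)≡19=t; i(8)→17·(8−13)≡19=t; g(6)→17·(6−13)≡11=l; b(1)→17·(1−13)≡4=e (all mod 26).

cattle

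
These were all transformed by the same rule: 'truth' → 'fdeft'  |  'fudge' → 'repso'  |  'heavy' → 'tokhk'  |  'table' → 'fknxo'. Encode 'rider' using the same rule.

The shift depends on letter class: consonant t→f is +12, but vowel u→e is +10. Vowels shift forward by 10 and consonants shift forward by 12.
Applying it to rider: r(cons)+12=d, i(vowel)+10=s, d(cons)+12=p, e(vowel)+10=o, r(cons)+12=d.

dspod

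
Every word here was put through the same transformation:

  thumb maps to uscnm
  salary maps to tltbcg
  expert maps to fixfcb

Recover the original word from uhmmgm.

Shifts by position in thumb: pos 0: t→u (+1), pos 1: h→s (+11), pos 2: u→c (+8), pos 3: m→n (+1), pos 4: b→m (+11) — repeating every 3. A repeating key of period 3 is used — shifts +1, +11, +8 over and over.
Undoing it on uhmmgm: u−1=t, h−11=w, m−8=e, m−1=l, g−11=v, m−8=e.

twelve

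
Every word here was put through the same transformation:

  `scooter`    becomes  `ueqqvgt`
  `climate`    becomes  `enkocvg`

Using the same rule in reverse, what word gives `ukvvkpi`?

sitting

Compare letters: s→u is +2, c→e is +2, o→q is +2 — a constant shift. This is a Caesar cipher with shift 2.
Undoing it on ukvvkpi: u−2=s, k−2=i, v−2=t, v−2=t, k−2=i, p−2=n, i−2=g.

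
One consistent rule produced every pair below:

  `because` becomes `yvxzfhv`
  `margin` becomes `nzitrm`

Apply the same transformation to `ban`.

yzm

This is the alphabet-reversal cipher (Atbash): a becomes z, b becomes y, etc.
For ban: b↔y, a↔z, n↔m.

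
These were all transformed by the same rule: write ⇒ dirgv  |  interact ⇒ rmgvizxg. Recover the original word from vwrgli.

Each pair mirrors across the alphabet (w↔d, r↔i, i↔r): positions sum to 25. Letters are reflected about the middle of the alphabet (position → 25−position): Atbash.
Reversing it on vwrgli: v↔e, w↔d, r↔i, g↔t, l↔o, i↔r.

editor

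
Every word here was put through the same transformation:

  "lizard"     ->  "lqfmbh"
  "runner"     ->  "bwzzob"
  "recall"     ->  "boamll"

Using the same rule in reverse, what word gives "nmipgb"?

pastor

l(11)→l(11) and i(8)→q(16) fit y≡7x+12 (mod 26); the inverse of 7 mod 26 is 15. Each letter's alphabet position (a=0..z=25) is mapped through 7·x+12 mod 26 — an affine cipher.
Undoing it on nmipgb: n(13)→15·(13−12)≡15=p; m(12)→15·(12−12)≡0=a; i(8)→15·(8−12)≡18=s; p(15)→15·(15−12)≡19=t; g(6)→15·(6−12)≡14=o; b(1)→15·(1−12)≡17=r (all mod 26).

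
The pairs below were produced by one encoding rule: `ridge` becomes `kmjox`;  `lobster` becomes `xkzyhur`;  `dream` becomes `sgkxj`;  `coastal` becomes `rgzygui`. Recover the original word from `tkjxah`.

burden

The output letters match the input read backwards, each shifted +6: ridge reversed is egdir. Read the word backwards and shift each letter +6.
Reversing it on tkjxah: shift back: t−6=n, k−6=e, j−6=d, x−6=r, a−6=u, h−6=b → nedrub; then reverse → burden.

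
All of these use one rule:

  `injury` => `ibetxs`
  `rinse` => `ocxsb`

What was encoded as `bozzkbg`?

wrapper

Read the word backwards and shift each letter +10.
Undoing it on bozzkbg: shift back: b−10=r, o−10=e, z−10=p, z−10=p, k−10=a, b−10=r, g−10=w → repparw; then reverse → wrapper.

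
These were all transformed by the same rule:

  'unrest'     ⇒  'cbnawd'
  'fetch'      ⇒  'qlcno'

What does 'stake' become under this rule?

The output letters match the input read backwards, each shifted +9: unrest reversed is tsernu. The word is reversed, then every letter is shifted forward by 9.
On stake: reverse → ekats; then shift: e+9=n, k+9=t, a+9=j, t+9=c, s+9=b.

ntjcb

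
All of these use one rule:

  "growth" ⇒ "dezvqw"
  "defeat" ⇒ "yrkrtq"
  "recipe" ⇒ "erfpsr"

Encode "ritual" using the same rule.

epqjtu

g(6)→d(3) and r(17)→e(4) fit y≡19x+19 (mod 26); the inverse of 19 mod 26 is 11. Each letter's alphabet position (a=0..z=25) is mapped through 19·x+19 mod 26 — an affine cipher.
Applying it to ritual: r(17)→19·17+19≡4=e; i(8)→19·8+19≡15=p; t(19)→19·19+19≡16=q; u(20)→19·20+19≡9=j; a(0)→19·0+19≡19=t; l(11)→19·11+19≡20=u (all mod 26).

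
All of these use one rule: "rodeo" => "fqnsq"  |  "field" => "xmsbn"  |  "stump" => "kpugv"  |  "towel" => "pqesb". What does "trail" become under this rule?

pfymb

This is an affine cipher: with a=0,…,z=25, each position x becomes (5x+24) mod 26.
On trail: t(19)→5·19+24≡15=p; r(17)→5·17+24≡5=f; a(0)→5·0+24≡24=y; i(8)→5·8+24≡12=m; l(11)→5·11+24≡1=b (all mod 26).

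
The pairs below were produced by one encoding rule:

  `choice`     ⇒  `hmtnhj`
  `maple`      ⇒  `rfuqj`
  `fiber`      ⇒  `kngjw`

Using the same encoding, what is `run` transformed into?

wzs

Compare letters: c→h is +5, h→m is +5, o→t is +5 — a constant shift. It's a constant shift of +5 (ROT5).
For run: r+5=w, u+5=z, n+5=s.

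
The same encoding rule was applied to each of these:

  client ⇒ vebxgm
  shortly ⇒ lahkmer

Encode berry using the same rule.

Compare letters: c→v is +19, l→e is +19, i→b is +19 — a constant shift. Every letter moves 19 places later in the alphabet, wrapping around z→a.
On berry: b+19=u, e+19=x, r+19=k, r+19=k, y+19=r.

uxkkr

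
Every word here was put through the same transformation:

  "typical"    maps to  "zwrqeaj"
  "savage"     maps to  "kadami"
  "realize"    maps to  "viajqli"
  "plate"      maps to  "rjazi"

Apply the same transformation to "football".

t(19)→z(25) and y(24)→w(22) fit y≡15x+0 (mod 26); the inverse of 15 mod 26 is 7. This is an affine cipher: with a=0,…,z=25, each position x becomes (15x+0) mod 26.
For football: f(5)→15·5+0≡23=x; o(14)→15·14+0≡2=c; o(14)→15·14+0≡2=c; t(19)→15·19+0≡25=z; b(1)→15·1+0≡15=p; a(0)→15·0+0≡0=a; l(11)→15·11+0≡9=j; l(11)→15·11+0≡9=j (all mod 26).

xcczpajj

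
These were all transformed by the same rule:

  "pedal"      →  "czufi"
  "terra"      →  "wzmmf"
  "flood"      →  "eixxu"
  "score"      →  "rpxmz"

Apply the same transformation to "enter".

zswzm

p(15)→c(2) and e(4)→z(25) fit y≡5x+5 (mod 26); the inverse of 5 mod 26 is 21. This is an affine cipher: with a=0,…,z=25, each position x becomes (5x+5) mod 26.
Applying it to enter: e(4)→5·4+5≡25=z; n(13)→5·13+5≡18=s; t(19)→5·19+5≡22=w; e(4)→5·4+5≡25=z; r(17)→5·17+5≡12=m (all mod 26).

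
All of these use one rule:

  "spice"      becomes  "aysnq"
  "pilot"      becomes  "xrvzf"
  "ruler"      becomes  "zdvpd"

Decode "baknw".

track

The shift increases by 1 at each position, starting from +8: 8, 9, 10, ….
Reversing it on baknw: b−8=t, a−9=r, k−10=a, n−11=c, w−12=k.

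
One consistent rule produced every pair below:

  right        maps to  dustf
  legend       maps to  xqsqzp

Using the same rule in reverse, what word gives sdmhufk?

gravity

This is a Caesar cipher with shift 12.
Reversing it on sdmhufk: s−12=g, d−12=r, m−12=a, h−12=v, u−12=i, f−12=t, k−12=y.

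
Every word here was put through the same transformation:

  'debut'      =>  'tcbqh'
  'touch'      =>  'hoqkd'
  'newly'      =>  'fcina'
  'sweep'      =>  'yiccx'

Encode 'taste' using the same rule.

d(3)→t(19) and e(4)→c(2) fit y≡9x+18 (mod 26); the inverse of 9 mod 26 is 3. This is an affine cipher: with a=0,…,z=25, each position x becomes (9x+18) mod 26.
On taste: t(19)→9·19+18≡7=h; a(0)→9·0+18≡18=s; s(18)→9·18+18≡24=y; t(19)→9·19+18≡7=h; e(4)→9·4+18≡2=c (all mod 26).

hsyhc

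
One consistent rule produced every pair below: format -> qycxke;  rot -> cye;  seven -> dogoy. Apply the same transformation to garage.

rkckro

The shift depends on letter class: consonant f→q is +11, but vowel o→y is +10. The rule splits by letter class: vowels +10, consonants +11.
On garage: g(cons)+11=r, a(vowel)+10=k, r(cons)+11=c, a(vowel)+10=k, g(cons)+11=r, e(vowel)+10=o.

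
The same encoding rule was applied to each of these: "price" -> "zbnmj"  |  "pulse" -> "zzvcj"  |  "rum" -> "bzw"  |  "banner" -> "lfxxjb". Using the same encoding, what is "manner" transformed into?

wfxxjb

The shift depends on letter class: consonant p→z is +10, but vowel i→n is +5. Two shifts are in play — +5 for a/e/i/o/u, +10 for every other letter.
Applying it to manner: m(cons)+10=w, a(vowel)+5=f, n(cons)+10=x, n(cons)+10=x, e(vowel)+5=j, r(cons)+10=b.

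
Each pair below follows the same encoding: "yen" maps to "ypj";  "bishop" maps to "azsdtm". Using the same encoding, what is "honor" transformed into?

The output letters match the input read backwards, each shifted +11: yen reversed is ney. Read the word backwards and shift each letter +11.
For honor: reverse → ronoh; then shift: r+11=c, o+11=z, n+11=y, o+11=z, h+11=s.

czyzs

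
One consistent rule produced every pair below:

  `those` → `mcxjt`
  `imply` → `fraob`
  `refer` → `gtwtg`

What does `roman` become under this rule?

t(19)→m(12) and h(7)→c(2) fit y≡3x+7 (mod 26); the inverse of 3 mod 26 is 9. Treating letters as 0–25, the rule is x ↦ 3x + 7 (mod 26).
Applying it to roman: r(17)→3·17+7≡6=g; o(14)→3·14+7≡23=x; m(12)→3·12+7≡17=r; a(0)→3·0+7≡7=h; n(13)→3·13+7≡20=u (all mod 26).

gxrhu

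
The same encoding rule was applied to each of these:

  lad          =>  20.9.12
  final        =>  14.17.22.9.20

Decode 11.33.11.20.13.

l is letter #12 and maps to 20: an offset of 8. Each letter is replaced by its alphabet position (a=1..z=26) + 8.
Decoding 11.33.11.20.13: 11→(11−8)÷1=3=c, 33→(33−8)÷1=25=y, 11→(11−8)÷1=3=c, 20→(20−8)÷1=12=l, 13→(13−8)÷1=5=e.

cycle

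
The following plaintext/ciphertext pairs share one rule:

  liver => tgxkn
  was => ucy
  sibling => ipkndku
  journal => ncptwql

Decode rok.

imp

The output letters match the input read backwards, each shifted +2: liver reversed is revil. The word is reversed, then every letter is shifted forward by 2.
Decoding rok: shift back: r−2=p, o−2=m, k−2=i → pmi; then reverse → imp.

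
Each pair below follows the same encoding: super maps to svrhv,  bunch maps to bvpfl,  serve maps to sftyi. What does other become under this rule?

oujhv

In super: s→s is +0, u→v is +1, p→r is +2, e→h is +3 — the shift increases by 1 each position. Letter i (0-indexed) is shifted by i+0, so successive shifts are 0, 1, 2, ….
Applying it to other: o+0=o, t+1=u, h+2=j, e+3=h, r+4=v.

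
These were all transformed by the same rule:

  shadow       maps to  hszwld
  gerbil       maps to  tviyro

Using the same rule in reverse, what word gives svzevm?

heaven

Each letter is replaced by its mirror in the alphabet: a↔z, b↔y, c↔x, and so on (the Atbash cipher).
Decoding svzevm: s↔h, v↔e, z↔a, e↔v, v↔e, m↔n.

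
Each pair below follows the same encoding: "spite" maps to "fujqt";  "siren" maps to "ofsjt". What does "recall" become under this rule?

The output letters match the input read backwards, each shifted +1: spite reversed is etips. Two steps: reverse the string, then apply a Caesar shift of +1.
For recall: reverse → llacer; then shift: l+1=m, l+1=m, a+1=b, c+1=d, e+1=f, r+1=s.

mmbdfs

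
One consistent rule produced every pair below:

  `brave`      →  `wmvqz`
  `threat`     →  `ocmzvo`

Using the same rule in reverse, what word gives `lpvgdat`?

qualify

Compare letters: b→w is +21, r→m is +21, a→v is +21 — a constant shift. Every letter moves 21 places later in the alphabet, wrapping around z→a.
Decoding lpvgdat: l−21=q, p−21=u, v−21=a, g−21=l, d−21=i, a−21=f, t−21=y.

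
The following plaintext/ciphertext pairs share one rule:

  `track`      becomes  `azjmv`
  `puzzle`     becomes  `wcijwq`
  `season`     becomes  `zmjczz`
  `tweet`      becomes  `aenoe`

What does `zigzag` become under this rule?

gqpjls

Letter i (0-indexed) is shifted by i+7, so successive shifts are 7, 8, 9, ….
For zigzag: z+7=g, i+8=q, g+9=p, z+10=j, a+11=l, g+12=s.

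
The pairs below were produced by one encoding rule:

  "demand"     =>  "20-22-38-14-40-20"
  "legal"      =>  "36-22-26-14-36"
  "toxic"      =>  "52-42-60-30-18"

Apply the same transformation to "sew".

d(#4)→20 and e(#5)→22: differences scale by 2, so n = 2·pos + 12. Each letter becomes 2×(its alphabet position, a=1..z=26) + 12.
For sew: s=19→50, e=5→22, w=23→58.

50-22-58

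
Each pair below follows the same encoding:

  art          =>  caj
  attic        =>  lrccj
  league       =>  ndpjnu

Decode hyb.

The output letters match the input read backwards, each shifted +9: art reversed is tra. Read the word backwards and shift each letter +9.
Undoing it on hyb: shift back: h−9=y, y−9=p, b−9=s → yps; then reverse → spy.

spy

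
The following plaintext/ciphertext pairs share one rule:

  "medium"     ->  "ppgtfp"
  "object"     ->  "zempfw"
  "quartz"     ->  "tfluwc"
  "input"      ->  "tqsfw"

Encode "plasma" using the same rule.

Vowels shift forward by 11 and consonants shift forward by 3.
For plasma: p(cons)+3=s, l(cons)+3=o, a(vowel)+11=l, s(cons)+3=v, m(cons)+3=p, a(vowel)+11=l.

solvpl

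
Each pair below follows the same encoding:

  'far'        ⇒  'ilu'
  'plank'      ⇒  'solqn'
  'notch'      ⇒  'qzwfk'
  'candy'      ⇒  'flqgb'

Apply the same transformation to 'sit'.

The shift depends on letter class: consonant f→i is +3, but vowel a→l is +11. Two shifts are in play — +11 for a/e/i/o/u, +3 for every other letter.
On sit: s(cons)+3=v, i(vowel)+11=t, t(cons)+3=w.

vtw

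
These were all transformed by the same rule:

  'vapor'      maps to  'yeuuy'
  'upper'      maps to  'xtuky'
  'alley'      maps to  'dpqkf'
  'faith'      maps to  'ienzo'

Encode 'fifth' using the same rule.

imkzo

In vapor: v→y is +3, a→e is +4, p→u is +5, o→u is +6 — the shift increases by 1 each position. Each letter shifts forward by (position + 3), i.e. 3, 4, 5, … — the shift grows by one for each successive letter.
Applying it to fifth: f+3=i, i+4=m, f+5=k, t+6=z, h+7=o.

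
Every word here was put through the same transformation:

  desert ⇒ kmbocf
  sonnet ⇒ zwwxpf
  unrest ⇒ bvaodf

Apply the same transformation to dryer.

kzhoc

Each letter shifts forward by (position + 7), i.e. 7, 8, 9, … — the shift grows by one for each successive letter.
For dryer: d+7=k, r+8=z, y+9=h, e+10=o, r+11=c.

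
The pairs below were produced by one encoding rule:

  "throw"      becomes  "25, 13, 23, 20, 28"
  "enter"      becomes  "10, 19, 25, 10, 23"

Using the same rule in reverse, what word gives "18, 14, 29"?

Letters become their 1-based position plus 5 (so a→6, b→7, …).
Decoding 18, 14, 29: 18→(18−5)÷1=13=m, 14→(14−5)÷1=9=i, 29→(29−5)÷1=24=x.

mix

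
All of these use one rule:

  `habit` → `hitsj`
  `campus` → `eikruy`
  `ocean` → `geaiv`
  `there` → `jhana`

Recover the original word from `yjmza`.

h(7)→h(7) and a(0)→i(8) fit y≡11x+8 (mod 26); the inverse of 11 mod 26 is 19. This is an affine cipher: with a=0,…,z=25, each position x becomes (11x+8) mod 26.
Undoing it on yjmza: y(24)→19·(24−8)≡18=s; j(9)→19·(9−8)≡19=t; m(12)→19·(12−8)≡24=y; z(25)→19·(25−8)≡11=l; a(0)→19·(0−8)≡4=e (all mod 26).

style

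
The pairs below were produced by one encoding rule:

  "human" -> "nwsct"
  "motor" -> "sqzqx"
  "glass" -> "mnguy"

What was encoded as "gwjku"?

audio

Shifts by position in human: pos 0: h→n (+6), pos 1: u→w (+2), pos 2: m→s (+6), pos 3: a→c (+2) — repeating every 2. A repeating key of period 2 is used — shifts +6, +2 over and over.
Undoing it on gwjku: g−6=a, w−2=u, j−6=d, k−2=i, u−6=o.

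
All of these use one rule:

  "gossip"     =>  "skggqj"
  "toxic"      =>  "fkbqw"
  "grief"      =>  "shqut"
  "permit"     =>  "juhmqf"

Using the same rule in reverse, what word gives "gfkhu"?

store

g(6)→s(18) and o(14)→k(10) fit y≡25x+24 (mod 26); the inverse of 25 mod 26 is 25. Each letter's alphabet position (a=0..z=25) is mapped through 25·x+24 mod 26 — an affine cipher.
Decoding gfkhu: g(6)→25·(6−24)≡18=s; f(5)→25·(5−24)≡19=t; k(10)→25·(10−24)≡14=o; h(7)→25·(7−24)≡17=r; u(20)→25·(20−24)≡4=e (all mod 26).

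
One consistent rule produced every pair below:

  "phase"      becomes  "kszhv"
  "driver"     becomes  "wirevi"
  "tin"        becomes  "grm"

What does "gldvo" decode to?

towel

Each pair mirrors across the alphabet (p↔k, h↔s, a↔z): positions sum to 25. This is the alphabet-reversal cipher (Atbash): a becomes z, b becomes y, etc.
Undoing it on gldvo: g↔t, l↔o, d↔w, v↔e, o↔l.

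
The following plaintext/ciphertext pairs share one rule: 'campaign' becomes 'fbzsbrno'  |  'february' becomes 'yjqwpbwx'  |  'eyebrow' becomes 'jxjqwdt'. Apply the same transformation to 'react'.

wjbfa

c(2)→f(5) and a(0)→b(1) fit y≡15x+1 (mod 26); the inverse of 15 mod 26 is 7. Each letter's alphabet position (a=0..z=25) is mapped through 15·x+1 mod 26 — an affine cipher.
On react: r(17)→15·17+1≡22=w; e(4)→15·4+1≡9=j; a(0)→15·0+1≡1=b; c(2)→15·2+1≡5=f; t(19)→15·19+1≡0=a (all mod 26).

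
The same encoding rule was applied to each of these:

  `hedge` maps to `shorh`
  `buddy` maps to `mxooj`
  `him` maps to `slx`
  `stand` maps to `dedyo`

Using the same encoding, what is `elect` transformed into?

The shift depends on letter class: consonant h→s is +11, but vowel e→h is +3. Vowels shift forward by 3 and consonants shift forward by 11.
Applying it to elect: e(vowel)+3=h, l(cons)+11=w, e(vowel)+3=h, c(cons)+11=n, t(cons)+11=e.

hwhne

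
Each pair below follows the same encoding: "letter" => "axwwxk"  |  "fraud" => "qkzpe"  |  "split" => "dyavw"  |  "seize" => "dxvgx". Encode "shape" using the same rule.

dczyx

l(11)→a(0) and e(4)→x(23) fit y≡19x+25 (mod 26); the inverse of 19 mod 26 is 11. Each letter's alphabet position (a=0..z=25) is mapped through 19·x+25 mod 26 — an affine cipher.
Applying it to shape: s(18)→19·18+25≡3=d; h(7)→19·7+25≡2=c; a(0)→19·0+25≡25=z; p(15)→19·15+25≡24=y; e(4)→19·4+25≡23=x (all mod 26).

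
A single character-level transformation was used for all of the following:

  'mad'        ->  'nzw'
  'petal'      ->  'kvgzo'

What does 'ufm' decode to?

Each pair mirrors across the alphabet (m↔n, a↔z, d↔w): positions sum to 25. Each letter is replaced by its mirror in the alphabet: a↔z, b↔y, c↔x, and so on (the Atbash cipher).
Undoing it on ufm: u↔f, f↔u, m↔n.

fun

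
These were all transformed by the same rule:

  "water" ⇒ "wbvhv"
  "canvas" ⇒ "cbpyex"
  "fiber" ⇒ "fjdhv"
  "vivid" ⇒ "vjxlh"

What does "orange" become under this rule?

oscqkj

In water: w→w is +0, a→b is +1, t→v is +2, e→h is +3 — the shift increases by 1 each position. Letter i (0-indexed) is shifted by i+0, so successive shifts are 0, 1, 2, ….
For orange: o+0=o, r+1=s, a+2=c, n+3=q, g+4=k, e+5=j.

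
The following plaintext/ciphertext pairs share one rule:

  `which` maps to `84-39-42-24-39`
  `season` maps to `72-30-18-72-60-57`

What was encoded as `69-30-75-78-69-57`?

return

w(#23)→84 and h(#8)→39: differences scale by 3, so n = 3·pos + 15. With a=1..z=26, the number is 3·pos + 15.
Decoding 69-30-75-78-69-57: 69→(69−15)÷3=18=r, 30→(30−15)÷3=5=e, 75→(75−15)÷3=20=t, 78→(78−15)÷3=21=u, 69→(69−15)÷3=18=r, 57→(57−15)÷3=14=n.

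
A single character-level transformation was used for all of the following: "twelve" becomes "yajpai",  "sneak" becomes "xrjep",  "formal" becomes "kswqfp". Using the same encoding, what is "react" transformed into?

wifgy

Shifts by position in twelve: pos 0: t→y (+5), pos 1: w→a (+4), pos 2: e→j (+5), pos 3: l→p (+4) — repeating every 2. It's a Vigenère-style cipher with numeric key [5,4]: position i shifts by key[i mod 2].
On react: r+5=w, e+4=i, a+5=f, c+4=g, t+5=y.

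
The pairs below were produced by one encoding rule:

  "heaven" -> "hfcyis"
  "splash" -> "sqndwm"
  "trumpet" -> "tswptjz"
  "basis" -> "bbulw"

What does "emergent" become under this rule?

engukjta

In heaven: h→h is +0, e→f is +1, a→c is +2, v→y is +3 — the shift increases by 1 each position. The shift increases by 1 at each position, starting from +0: 0, 1, 2, ….
On emergent: e+0=e, m+1=n, e+2=g, r+3=u, g+4=k, e+5=j, n+6=t, t+7=a.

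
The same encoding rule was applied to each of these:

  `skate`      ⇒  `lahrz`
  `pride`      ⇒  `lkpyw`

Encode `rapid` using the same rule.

The output letters match the input read backwards, each shifted +7: skate reversed is etaks. Read the word backwards and shift each letter +7.
For rapid: reverse → dipar; then shift: d+7=k, i+7=p, p+7=w, a+7=h, r+7=y.

kpwhy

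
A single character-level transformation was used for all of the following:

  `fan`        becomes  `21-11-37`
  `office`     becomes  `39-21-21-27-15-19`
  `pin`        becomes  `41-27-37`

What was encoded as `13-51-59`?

buy

f(#6)→21 and a(#1)→11: differences scale by 2, so n = 2·pos + 9. With a=1..z=26, the number is 2·pos + 9.
Reversing it on 13-51-59: 13→(13−9)÷2=2=b, 51→(51−9)÷2=21=u, 59→(59−9)÷2=25=y.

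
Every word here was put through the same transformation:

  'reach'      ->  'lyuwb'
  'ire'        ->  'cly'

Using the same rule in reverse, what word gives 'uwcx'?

acid

Each letter is shifted forward by 20 in the alphabet (a Caesar shift of +20).
Undoing it on uwcx: u−20=a, w−20=c, c−20=i, x−20=d.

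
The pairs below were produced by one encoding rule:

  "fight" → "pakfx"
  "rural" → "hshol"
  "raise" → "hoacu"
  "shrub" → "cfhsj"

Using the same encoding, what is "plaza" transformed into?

f(5)→p(15) and i(8)→a(0) fit y≡21x+14 (mod 26); the inverse of 21 mod 26 is 5. Each letter's alphabet position (a=0..z=25) is mapped through 21·x+14 mod 26 — an affine cipher.
On plaza: p(15)→21·15+14≡17=r; l(11)→21·11+14≡11=l; a(0)→21·0+14≡14=o; z(25)→21·25+14≡19=t; a(0)→21·0+14≡14=o (all mod 26).

rloto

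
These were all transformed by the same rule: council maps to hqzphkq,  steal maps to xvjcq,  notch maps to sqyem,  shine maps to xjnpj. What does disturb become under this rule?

ikxvztg

Shifts by position in council: pos 0: c→h (+5), pos 1: o→q (+2), pos 2: u→z (+5), pos 3: n→p (+2) — repeating every 2. A repeating key of period 2 is used — shifts +5, +2 over and over.
On disturb: d+5=i, i+2=k, s+5=x, t+2=v, u+5=z, r+2=t, b+5=g.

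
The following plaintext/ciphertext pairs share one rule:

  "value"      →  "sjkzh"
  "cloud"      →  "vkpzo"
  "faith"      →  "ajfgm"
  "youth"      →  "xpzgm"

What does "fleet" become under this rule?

akhhg

Each letter's alphabet position (a=0..z=25) is mapped through 19·x+9 mod 26 — an affine cipher.
For fleet: f(5)→19·5+9≡0=a; l(11)→19·11+9≡10=k; e(4)→19·4+9≡7=h; e(4)→19·4+9≡7=h; t(19)→19·19+9≡6=g (all mod 26).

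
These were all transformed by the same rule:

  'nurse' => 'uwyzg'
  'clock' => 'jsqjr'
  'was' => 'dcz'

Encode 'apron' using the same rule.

cwyqu

The shift depends on letter class: consonant n→u is +7, but vowel u→w is +2. Two shifts are in play — +2 for a/e/i/o/u, +7 for every other letter.
On apron: a(vowel)+2=c, p(cons)+7=w, r(cons)+7=y, o(vowel)+2=q, n(cons)+7=u.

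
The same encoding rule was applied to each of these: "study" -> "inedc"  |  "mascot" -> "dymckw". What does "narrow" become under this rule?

The output letters match the input read backwards, each shifted +10: study reversed is yduts. Two steps: reverse the string, then apply a Caesar shift of +10.
Applying it to narrow: reverse → worran; then shift: w+10=g, o+10=y, r+10=b, r+10=b, a+10=k, n+10=x.

gybbkx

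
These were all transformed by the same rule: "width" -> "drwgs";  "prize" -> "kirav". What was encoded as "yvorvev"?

Each letter is replaced by its mirror in the alphabet: a↔z, b↔y, c↔x, and so on (the Atbash cipher).
Undoing it on yvorvev: y↔b, v↔e, o↔l, r↔i, v↔e, e↔v, v↔e.

believe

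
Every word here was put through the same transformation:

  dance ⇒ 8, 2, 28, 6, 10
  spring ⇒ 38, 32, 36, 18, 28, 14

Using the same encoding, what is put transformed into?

d(#4)→8 and a(#1)→2: differences scale by 2, so n = 2·pos + 0. The formula is n = 2×(alphabet index, a=1).
Applying it to put: p=16→32, u=21→42, t=20→40.

32, 42, 40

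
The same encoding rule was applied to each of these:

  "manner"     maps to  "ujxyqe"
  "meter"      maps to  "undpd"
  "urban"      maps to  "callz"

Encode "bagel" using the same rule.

In manner: m→u is +8, a→j is +9, n→x is +10, n→y is +11 — the shift increases by 1 each position. The shift increases by 1 at each position, starting from +8: 8, 9, 10, ….
Applying it to bagel: b+8=j, a+9=j, g+10=q, e+11=p, l+12=x.

jjqpx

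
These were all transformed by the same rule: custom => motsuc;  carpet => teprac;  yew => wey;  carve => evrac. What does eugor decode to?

The output letters match the input read backwards: custom reversed is motsuc. It's just the letters in reverse order.
Reversing it on eugor: then reverse → rogue.

rogue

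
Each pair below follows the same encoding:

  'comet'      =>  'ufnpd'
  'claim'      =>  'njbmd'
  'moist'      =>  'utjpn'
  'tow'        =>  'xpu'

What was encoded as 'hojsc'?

bring

The output letters match the input read backwards, each shifted +1: comet reversed is temoc. Read the word backwards and shift each letter +1.
Undoing it on hojsc: shift back: h−1=g, o−1=n, j−1=i, s−1=r, c−1=b → gnirb; then reverse → bring.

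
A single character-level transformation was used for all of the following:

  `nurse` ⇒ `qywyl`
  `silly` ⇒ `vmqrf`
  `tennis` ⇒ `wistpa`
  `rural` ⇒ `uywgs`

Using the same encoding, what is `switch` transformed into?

vanzjp

In nurse: n→q is +3, u→y is +4, r→w is +5, s→y is +6 — the shift increases by 1 each position. Letter i (0-indexed) is shifted by i+3, so successive shifts are 3, 4, 5, ….
For switch: s+3=v, w+4=a, i+5=n, t+6=z, c+7=j, h+8=p.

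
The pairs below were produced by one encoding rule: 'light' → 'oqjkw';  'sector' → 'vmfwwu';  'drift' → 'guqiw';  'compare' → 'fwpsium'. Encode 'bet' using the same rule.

emw

The shift depends on letter class: consonant l→o is +3, but vowel i→q is +8. The rule splits by letter class: vowels +8, consonants +3.
For bet: b(cons)+3=e, e(vowel)+8=m, t(cons)+3=w.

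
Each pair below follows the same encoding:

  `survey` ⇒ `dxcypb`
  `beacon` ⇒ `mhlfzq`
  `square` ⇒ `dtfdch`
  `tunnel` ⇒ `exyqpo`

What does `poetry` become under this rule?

arpwcb

Shifts by position in survey: pos 0: s→d (+11), pos 1: u→x (+3), pos 2: r→c (+11), pos 3: v→y (+3) — repeating every 2. A repeating key of period 2 is used — shifts +11, +3 over and over.
Applying it to poetry: p+11=a, o+3=r, e+11=p, t+3=w, r+11=c, y+3=b.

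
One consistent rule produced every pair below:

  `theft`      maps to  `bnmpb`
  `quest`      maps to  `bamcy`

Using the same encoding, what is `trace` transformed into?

The output letters match the input read backwards, each shifted +8: theft reversed is tfeht. The word is reversed, then every letter is shifted forward by 8.
On trace: reverse → ecart; then shift: e+8=m, c+8=k, a+8=i, r+8=z, t+8=b.

mkizb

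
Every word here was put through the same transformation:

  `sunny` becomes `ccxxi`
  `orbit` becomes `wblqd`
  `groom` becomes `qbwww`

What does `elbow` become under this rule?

The shift depends on letter class: consonant s→c is +10, but vowel u→c is +8. Vowels shift forward by 8 and consonants shift forward by 10.
On elbow: e(vowel)+8=m, l(cons)+10=v, b(cons)+10=l, o(vowel)+8=w, w(cons)+10=g.

mvlwg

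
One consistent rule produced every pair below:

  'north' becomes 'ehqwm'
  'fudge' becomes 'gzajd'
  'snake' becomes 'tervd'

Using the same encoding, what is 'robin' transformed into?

n(13)→e(4) and o(14)→h(7) fit y≡3x+17 (mod 26); the inverse of 3 mod 26 is 9. Treating letters as 0–25, the rule is x ↦ 3x + 17 (mod 26).
For robin: r(17)→3·17+17≡16=q; o(14)→3·14+17≡7=h; b(1)→3·1+17≡20=u; i(8)→3·8+17≡15=p; n(13)→3·13+17≡4=e (all mod 26).

qhupe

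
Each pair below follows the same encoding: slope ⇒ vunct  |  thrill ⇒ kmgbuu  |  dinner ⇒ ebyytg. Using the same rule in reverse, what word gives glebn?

s(18)→v(21) and l(11)→u(20) fit y≡15x+11 (mod 26); the inverse of 15 mod 26 is 7. Each letter's alphabet position (a=0..z=25) is mapped through 15·x+11 mod 26 — an affine cipher.
Decoding glebn: g(6)→7·(6−11)≡17=r; l(11)→7·(11−11)≡0=a; e(4)→7·(4−11)≡3=d; b(1)→7·(1−11)≡8=i; n(13)→7·(13−11)≡14=o (all mod 26).

radio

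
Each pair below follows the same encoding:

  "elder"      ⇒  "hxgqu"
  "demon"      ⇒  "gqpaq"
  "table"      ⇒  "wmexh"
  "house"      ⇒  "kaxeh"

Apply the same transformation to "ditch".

Shifts by position in elder: pos 0: e→h (+3), pos 1: l→x (+12), pos 2: d→g (+3), pos 3: e→q (+12) — repeating every 2. The shifts repeat in a cycle of length 2: positions 0,1,… shift by +3, +12, then the pattern repeats.
On ditch: d+3=g, i+12=u, t+3=w, c+12=o, h+3=k.

guwok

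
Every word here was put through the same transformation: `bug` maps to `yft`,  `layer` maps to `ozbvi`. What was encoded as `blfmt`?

Each pair mirrors across the alphabet (b↔y, u↔f, g↔t): positions sum to 25. This is the alphabet-reversal cipher (Atbash): a becomes z, b becomes y, etc.
Decoding blfmt: b↔y, l↔o, f↔u, m↔n, t↔g.

young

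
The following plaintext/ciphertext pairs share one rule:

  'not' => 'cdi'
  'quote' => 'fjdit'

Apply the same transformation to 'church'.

rwjgrw

Compare letters: n→c is +15, o→d is +15, t→i is +15 — a constant shift. Every letter moves 15 places later in the alphabet, wrapping around z→a.
Applying it to church: c+15=r, h+15=w, u+15=j, r+15=g, c+15=r, h+15=w.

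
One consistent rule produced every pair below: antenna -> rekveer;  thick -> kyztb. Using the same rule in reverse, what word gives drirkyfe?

Compare letters: a→r is +17, n→e is +17, t→k is +17 — a constant shift. Every letter moves 17 places later in the alphabet, wrapping around z→a.
Undoing it on drirkyfe: d−17=m, r−17=a, i−17=r, r−17=a, k−17=t, y−17=h, f−17=o, e−17=n.

marathon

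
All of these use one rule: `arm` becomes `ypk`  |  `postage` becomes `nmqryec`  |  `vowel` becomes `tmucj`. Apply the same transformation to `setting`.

Compare letters: a→y is +24, r→p is +24, m→k is +24 — a constant shift. It's a constant shift of +24 (ROT24).
On setting: s+24=q, e+24=c, t+24=r, t+24=r, i+24=g, n+24=l, g+24=e.

qcrrgle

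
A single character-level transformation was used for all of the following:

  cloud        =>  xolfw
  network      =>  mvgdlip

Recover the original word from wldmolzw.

Each pair mirrors across the alphabet (c↔x, l↔o, o↔l): positions sum to 25. Letters are reflected about the middle of the alphabet (position → 25−position): Atbash.
Undoing it on wldmolzw: w↔d, l↔o, d↔w, m↔n, o↔l, l↔o, z↔a, w↔d.

download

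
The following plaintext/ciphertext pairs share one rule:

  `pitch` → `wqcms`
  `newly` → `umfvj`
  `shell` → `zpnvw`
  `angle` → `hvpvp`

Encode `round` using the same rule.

ywdxo

In pitch: p→w is +7, i→q is +8, t→c is +9, c→m is +10 — the shift increases by 1 each position. The shift increases by 1 at each position, starting from +7: 7, 8, 9, ….
On round: r+7=y, o+8=w, u+9=d, n+10=x, d+11=o.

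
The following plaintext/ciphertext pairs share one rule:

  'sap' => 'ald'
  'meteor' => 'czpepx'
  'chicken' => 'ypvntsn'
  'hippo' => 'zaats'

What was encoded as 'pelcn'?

The word is reversed, then every letter is shifted forward by 11.
Undoing it on pelcn: shift back: p−11=e, e−11=t, l−11=a, c−11=r, n−11=c → etarc; then reverse → crate.

crate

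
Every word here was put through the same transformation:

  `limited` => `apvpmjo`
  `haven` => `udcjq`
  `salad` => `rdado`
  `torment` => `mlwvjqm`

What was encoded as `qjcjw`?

never

l(11)→a(0) and i(8)→p(15) fit y≡21x+3 (mod 26); the inverse of 21 mod 26 is 5. Each letter's alphabet position (a=0..z=25) is mapped through 21·x+3 mod 26 — an affine cipher.
Decoding qjcjw: q(16)→5·(16−3)≡13=n; j(9)→5·(9−3)≡4=e; c(2)→5·(2−3)≡21=v; j(9)→5·(9−3)≡4=e; w(22)→5·(22−3)≡17=r (all mod 26).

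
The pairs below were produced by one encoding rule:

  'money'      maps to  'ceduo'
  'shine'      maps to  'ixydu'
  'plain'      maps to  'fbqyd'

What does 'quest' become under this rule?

Compare letters: m→c is +16, o→e is +16, n→d is +16 — a constant shift. This is a Caesar cipher with shift 16.
Applying it to quest: q+16=g, u+16=k, e+16=u, s+16=i, t+16=j.

gkuij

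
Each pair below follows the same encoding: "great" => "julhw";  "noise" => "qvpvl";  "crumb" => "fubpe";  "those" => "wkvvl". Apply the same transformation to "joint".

mvpqw

The shift depends on letter class: consonant g→j is +3, but vowel e→l is +7. The rule splits by letter class: vowels +7, consonants +3.
Applying it to joint: j(cons)+3=m, o(vowel)+7=v, i(vowel)+7=p, n(cons)+3=q, t(cons)+3=w.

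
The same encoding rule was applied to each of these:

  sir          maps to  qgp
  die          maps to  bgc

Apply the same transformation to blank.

zjyli

Compare letters: s→q is +24, i→g is +24, r→p is +24 — a constant shift. Each letter is shifted forward by 24 in the alphabet (a Caesar shift of +24).
Applying it to blank: b+24=z, l+24=j, a+24=y, n+24=l, k+24=i.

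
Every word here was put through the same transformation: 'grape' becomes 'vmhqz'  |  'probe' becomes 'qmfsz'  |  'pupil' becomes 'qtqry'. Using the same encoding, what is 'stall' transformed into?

g(6)→v(21) and r(17)→m(12) fit y≡11x+7 (mod 26); the inverse of 11 mod 26 is 19. This is an affine cipher: with a=0,…,z=25, each position x becomes (11x+7) mod 26.
On stall: s(18)→11·18+7≡23=x; t(19)→11·19+7≡8=i; a(0)→11·0+7≡7=h; l(11)→11·11+7≡24=y; l(11)→11·11+7≡24=y (all mod 26).

xihyy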